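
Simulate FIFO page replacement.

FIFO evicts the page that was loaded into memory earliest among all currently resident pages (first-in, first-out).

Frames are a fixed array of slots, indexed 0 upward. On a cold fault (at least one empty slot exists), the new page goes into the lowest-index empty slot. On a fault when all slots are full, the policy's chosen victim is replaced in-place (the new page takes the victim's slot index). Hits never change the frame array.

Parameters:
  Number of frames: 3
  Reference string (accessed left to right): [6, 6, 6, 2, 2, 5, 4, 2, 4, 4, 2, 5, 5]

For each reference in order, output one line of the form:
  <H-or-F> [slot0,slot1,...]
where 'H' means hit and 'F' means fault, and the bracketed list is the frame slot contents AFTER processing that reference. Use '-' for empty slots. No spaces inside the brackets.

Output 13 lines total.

F [6,-,-]
H [6,-,-]
H [6,-,-]
F [6,2,-]
H [6,2,-]
F [6,2,5]
F [4,2,5]
H [4,2,5]
H [4,2,5]
H [4,2,5]
H [4,2,5]
H [4,2,5]
H [4,2,5]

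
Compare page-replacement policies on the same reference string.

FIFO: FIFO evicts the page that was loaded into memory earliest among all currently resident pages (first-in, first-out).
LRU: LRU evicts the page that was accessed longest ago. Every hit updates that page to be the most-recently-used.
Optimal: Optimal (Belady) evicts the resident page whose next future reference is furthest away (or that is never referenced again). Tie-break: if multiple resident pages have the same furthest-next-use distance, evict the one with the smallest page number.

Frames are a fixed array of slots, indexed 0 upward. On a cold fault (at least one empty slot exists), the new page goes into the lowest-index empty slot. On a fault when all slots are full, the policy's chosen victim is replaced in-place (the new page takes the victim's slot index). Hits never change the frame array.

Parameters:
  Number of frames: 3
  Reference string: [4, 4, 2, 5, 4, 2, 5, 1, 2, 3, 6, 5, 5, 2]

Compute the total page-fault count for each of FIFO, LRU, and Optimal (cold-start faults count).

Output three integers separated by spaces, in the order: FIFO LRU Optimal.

--- FIFO ---
  step 0: ref 4 -> FAULT, frames=[4,-,-] (faults so far: 1)
  step 1: ref 4 -> HIT, frames=[4,-,-] (faults so far: 1)
  step 2: ref 2 -> FAULT, frames=[4,2,-] (faults so far: 2)
  step 3: ref 5 -> FAULT, frames=[4,2,5] (faults so far: 3)
  step 4: ref 4 -> HIT, frames=[4,2,5] (faults so far: 3)
  step 5: ref 2 -> HIT, frames=[4,2,5] (faults so far: 3)
  step 6: ref 5 -> HIT, frames=[4,2,5] (faults so far: 3)
  step 7: ref 1 -> FAULT, evict 4, frames=[1,2,5] (faults so far: 4)
  step 8: ref 2 -> HIT, frames=[1,2,5] (faults so far: 4)
  step 9: ref 3 -> FAULT, evict 2, frames=[1,3,5] (faults so far: 5)
  step 10: ref 6 -> FAULT, evict 5, frames=[1,3,6] (faults so far: 6)
  step 11: ref 5 -> FAULT, evict 1, frames=[5,3,6] (faults so far: 7)
  step 12: ref 5 -> HIT, frames=[5,3,6] (faults so far: 7)
  step 13: ref 2 -> FAULT, evict 3, frames=[5,2,6] (faults so far: 8)
  FIFO total faults: 8
--- LRU ---
  step 0: ref 4 -> FAULT, frames=[4,-,-] (faults so far: 1)
  step 1: ref 4 -> HIT, frames=[4,-,-] (faults so far: 1)
  step 2: ref 2 -> FAULT, frames=[4,2,-] (faults so far: 2)
  step 3: ref 5 -> FAULT, frames=[4,2,5] (faults so far: 3)
  step 4: ref 4 -> HIT, frames=[4,2,5] (faults so far: 3)
  step 5: ref 2 -> HIT, frames=[4,2,5] (faults so far: 3)
  step 6: ref 5 -> HIT, frames=[4,2,5] (faults so far: 3)
  step 7: ref 1 -> FAULT, evict 4, frames=[1,2,5] (faults so far: 4)
  step 8: ref 2 -> HIT, frames=[1,2,5] (faults so far: 4)
  step 9: ref 3 -> FAULT, evict 5, frames=[1,2,3] (faults so far: 5)
  step 10: ref 6 -> FAULT, evict 1, frames=[6,2,3] (faults so far: 6)
  step 11: ref 5 -> FAULT, evict 2, frames=[6,5,3] (faults so far: 7)
  step 12: ref 5 -> HIT, frames=[6,5,3] (faults so far: 7)
  step 13: ref 2 -> FAULT, evict 3, frames=[6,5,2] (faults so far: 8)
  LRU total faults: 8
--- Optimal ---
  step 0: ref 4 -> FAULT, frames=[4,-,-] (faults so far: 1)
  step 1: ref 4 -> HIT, frames=[4,-,-] (faults so far: 1)
  step 2: ref 2 -> FAULT, frames=[4,2,-] (faults so far: 2)
  step 3: ref 5 -> FAULT, frames=[4,2,5] (faults so far: 3)
  step 4: ref 4 -> HIT, frames=[4,2,5] (faults so far: 3)
  step 5: ref 2 -> HIT, frames=[4,2,5] (faults so far: 3)
  step 6: ref 5 -> HIT, frames=[4,2,5] (faults so far: 3)
  step 7: ref 1 -> FAULT, evict 4, frames=[1,2,5] (faults so far: 4)
  step 8: ref 2 -> HIT, frames=[1,2,5] (faults so far: 4)
  step 9: ref 3 -> FAULT, evict 1, frames=[3,2,5] (faults so far: 5)
  step 10: ref 6 -> FAULT, evict 3, frames=[6,2,5] (faults so far: 6)
  step 11: ref 5 -> HIT, frames=[6,2,5] (faults so far: 6)
  step 12: ref 5 -> HIT, frames=[6,2,5] (faults so far: 6)
  step 13: ref 2 -> HIT, frames=[6,2,5] (faults so far: 6)
  Optimal total faults: 6

Answer: 8 8 6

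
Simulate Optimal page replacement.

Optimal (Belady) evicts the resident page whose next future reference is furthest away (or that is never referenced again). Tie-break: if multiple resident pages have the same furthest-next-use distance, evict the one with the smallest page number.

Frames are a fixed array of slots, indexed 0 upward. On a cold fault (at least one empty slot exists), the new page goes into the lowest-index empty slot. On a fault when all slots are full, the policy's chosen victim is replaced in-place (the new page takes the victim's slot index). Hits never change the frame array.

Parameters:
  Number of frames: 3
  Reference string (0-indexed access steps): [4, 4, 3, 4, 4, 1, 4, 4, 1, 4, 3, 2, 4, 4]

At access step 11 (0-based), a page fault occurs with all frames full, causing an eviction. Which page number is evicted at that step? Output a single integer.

Step 0: ref 4 -> FAULT, frames=[4,-,-]
Step 1: ref 4 -> HIT, frames=[4,-,-]
Step 2: ref 3 -> FAULT, frames=[4,3,-]
Step 3: ref 4 -> HIT, frames=[4,3,-]
Step 4: ref 4 -> HIT, frames=[4,3,-]
Step 5: ref 1 -> FAULT, frames=[4,3,1]
Step 6: ref 4 -> HIT, frames=[4,3,1]
Step 7: ref 4 -> HIT, frames=[4,3,1]
Step 8: ref 1 -> HIT, frames=[4,3,1]
Step 9: ref 4 -> HIT, frames=[4,3,1]
Step 10: ref 3 -> HIT, frames=[4,3,1]
Step 11: ref 2 -> FAULT, evict 1, frames=[4,3,2]
At step 11: evicted page 1

Answer: 1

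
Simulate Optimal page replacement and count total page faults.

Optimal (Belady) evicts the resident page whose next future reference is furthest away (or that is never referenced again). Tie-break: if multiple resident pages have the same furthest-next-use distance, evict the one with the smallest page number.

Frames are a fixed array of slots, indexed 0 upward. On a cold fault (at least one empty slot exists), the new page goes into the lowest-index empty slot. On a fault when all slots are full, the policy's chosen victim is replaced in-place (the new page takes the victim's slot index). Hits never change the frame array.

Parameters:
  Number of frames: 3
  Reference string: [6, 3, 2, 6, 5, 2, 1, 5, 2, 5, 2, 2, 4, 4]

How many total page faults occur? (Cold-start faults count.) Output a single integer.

Step 0: ref 6 → FAULT, frames=[6,-,-]
Step 1: ref 3 → FAULT, frames=[6,3,-]
Step 2: ref 2 → FAULT, frames=[6,3,2]
Step 3: ref 6 → HIT, frames=[6,3,2]
Step 4: ref 5 → FAULT (evict 3), frames=[6,5,2]
Step 5: ref 2 → HIT, frames=[6,5,2]
Step 6: ref 1 → FAULT (evict 6), frames=[1,5,2]
Step 7: ref 5 → HIT, frames=[1,5,2]
Step 8: ref 2 → HIT, frames=[1,5,2]
Step 9: ref 5 → HIT, frames=[1,5,2]
Step 10: ref 2 → HIT, frames=[1,5,2]
Step 11: ref 2 → HIT, frames=[1,5,2]
Step 12: ref 4 → FAULT (evict 1), frames=[4,5,2]
Step 13: ref 4 → HIT, frames=[4,5,2]
Total faults: 6

Answer: 6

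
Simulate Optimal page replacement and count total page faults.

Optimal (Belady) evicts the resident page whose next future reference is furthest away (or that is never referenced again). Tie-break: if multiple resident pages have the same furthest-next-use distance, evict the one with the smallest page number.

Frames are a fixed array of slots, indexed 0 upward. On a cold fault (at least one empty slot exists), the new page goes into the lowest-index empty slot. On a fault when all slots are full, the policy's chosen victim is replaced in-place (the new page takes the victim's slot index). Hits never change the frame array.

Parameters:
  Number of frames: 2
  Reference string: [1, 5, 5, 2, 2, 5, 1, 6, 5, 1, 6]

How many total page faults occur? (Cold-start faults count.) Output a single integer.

Step 0: ref 1 → FAULT, frames=[1,-]
Step 1: ref 5 → FAULT, frames=[1,5]
Step 2: ref 5 → HIT, frames=[1,5]
Step 3: ref 2 → FAULT (evict 1), frames=[2,5]
Step 4: ref 2 → HIT, frames=[2,5]
Step 5: ref 5 → HIT, frames=[2,5]
Step 6: ref 1 → FAULT (evict 2), frames=[1,5]
Step 7: ref 6 → FAULT (evict 1), frames=[6,5]
Step 8: ref 5 → HIT, frames=[6,5]
Step 9: ref 1 → FAULT (evict 5), frames=[6,1]
Step 10: ref 6 → HIT, frames=[6,1]
Total faults: 6

Answer: 6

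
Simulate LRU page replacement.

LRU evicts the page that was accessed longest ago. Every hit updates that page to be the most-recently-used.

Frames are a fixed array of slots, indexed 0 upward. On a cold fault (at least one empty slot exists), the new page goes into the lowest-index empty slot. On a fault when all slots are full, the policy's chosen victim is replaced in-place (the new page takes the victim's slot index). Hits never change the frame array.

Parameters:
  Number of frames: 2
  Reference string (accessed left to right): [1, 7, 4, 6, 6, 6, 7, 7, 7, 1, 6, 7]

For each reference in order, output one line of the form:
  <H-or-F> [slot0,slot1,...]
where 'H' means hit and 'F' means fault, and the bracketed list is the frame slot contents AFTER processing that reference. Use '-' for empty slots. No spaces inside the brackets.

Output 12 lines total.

F [1,-]
F [1,7]
F [4,7]
F [4,6]
H [4,6]
H [4,6]
F [7,6]
H [7,6]
H [7,6]
F [7,1]
F [6,1]
F [6,7]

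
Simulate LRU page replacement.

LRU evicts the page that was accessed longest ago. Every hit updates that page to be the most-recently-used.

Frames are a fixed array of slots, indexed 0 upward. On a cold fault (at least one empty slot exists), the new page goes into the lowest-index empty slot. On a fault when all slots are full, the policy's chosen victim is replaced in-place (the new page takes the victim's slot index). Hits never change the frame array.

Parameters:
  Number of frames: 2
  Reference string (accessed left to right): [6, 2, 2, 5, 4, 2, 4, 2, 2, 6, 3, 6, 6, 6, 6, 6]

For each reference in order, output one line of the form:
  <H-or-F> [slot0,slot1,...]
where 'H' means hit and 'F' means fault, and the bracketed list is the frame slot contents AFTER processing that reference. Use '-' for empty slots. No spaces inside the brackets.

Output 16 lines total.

F [6,-]
F [6,2]
H [6,2]
F [5,2]
F [5,4]
F [2,4]
H [2,4]
H [2,4]
H [2,4]
F [2,6]
F [3,6]
H [3,6]
H [3,6]
H [3,6]
H [3,6]
H [3,6]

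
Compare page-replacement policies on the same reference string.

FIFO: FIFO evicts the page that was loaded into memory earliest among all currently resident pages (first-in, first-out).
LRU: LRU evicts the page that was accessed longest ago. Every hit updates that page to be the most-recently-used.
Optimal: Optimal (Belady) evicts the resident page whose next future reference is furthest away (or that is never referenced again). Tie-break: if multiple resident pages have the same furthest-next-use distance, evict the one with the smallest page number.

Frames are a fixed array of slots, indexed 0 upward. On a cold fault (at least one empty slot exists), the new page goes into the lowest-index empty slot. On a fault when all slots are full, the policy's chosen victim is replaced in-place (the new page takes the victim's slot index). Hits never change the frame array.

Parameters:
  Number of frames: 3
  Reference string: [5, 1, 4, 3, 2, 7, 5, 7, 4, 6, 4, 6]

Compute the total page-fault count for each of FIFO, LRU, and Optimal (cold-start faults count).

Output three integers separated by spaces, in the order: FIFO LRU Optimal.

--- FIFO ---
  step 0: ref 5 -> FAULT, frames=[5,-,-] (faults so far: 1)
  step 1: ref 1 -> FAULT, frames=[5,1,-] (faults so far: 2)
  step 2: ref 4 -> FAULT, frames=[5,1,4] (faults so far: 3)
  step 3: ref 3 -> FAULT, evict 5, frames=[3,1,4] (faults so far: 4)
  step 4: ref 2 -> FAULT, evict 1, frames=[3,2,4] (faults so far: 5)
  step 5: ref 7 -> FAULT, evict 4, frames=[3,2,7] (faults so far: 6)
  step 6: ref 5 -> FAULT, evict 3, frames=[5,2,7] (faults so far: 7)
  step 7: ref 7 -> HIT, frames=[5,2,7] (faults so far: 7)
  step 8: ref 4 -> FAULT, evict 2, frames=[5,4,7] (faults so far: 8)
  step 9: ref 6 -> FAULT, evict 7, frames=[5,4,6] (faults so far: 9)
  step 10: ref 4 -> HIT, frames=[5,4,6] (faults so far: 9)
  step 11: ref 6 -> HIT, frames=[5,4,6] (faults so far: 9)
  FIFO total faults: 9
--- LRU ---
  step 0: ref 5 -> FAULT, frames=[5,-,-] (faults so far: 1)
  step 1: ref 1 -> FAULT, frames=[5,1,-] (faults so far: 2)
  step 2: ref 4 -> FAULT, frames=[5,1,4] (faults so far: 3)
  step 3: ref 3 -> FAULT, evict 5, frames=[3,1,4] (faults so far: 4)
  step 4: ref 2 -> FAULT, evict 1, frames=[3,2,4] (faults so far: 5)
  step 5: ref 7 -> FAULT, evict 4, frames=[3,2,7] (faults so far: 6)
  step 6: ref 5 -> FAULT, evict 3, frames=[5,2,7] (faults so far: 7)
  step 7: ref 7 -> HIT, frames=[5,2,7] (faults so far: 7)
  step 8: ref 4 -> FAULT, evict 2, frames=[5,4,7] (faults so far: 8)
  step 9: ref 6 -> FAULT, evict 5, frames=[6,4,7] (faults so far: 9)
  step 10: ref 4 -> HIT, frames=[6,4,7] (faults so far: 9)
  step 11: ref 6 -> HIT, frames=[6,4,7] (faults so far: 9)
  LRU total faults: 9
--- Optimal ---
  step 0: ref 5 -> FAULT, frames=[5,-,-] (faults so far: 1)
  step 1: ref 1 -> FAULT, frames=[5,1,-] (faults so far: 2)
  step 2: ref 4 -> FAULT, frames=[5,1,4] (faults so far: 3)
  step 3: ref 3 -> FAULT, evict 1, frames=[5,3,4] (faults so far: 4)
  step 4: ref 2 -> FAULT, evict 3, frames=[5,2,4] (faults so far: 5)
  step 5: ref 7 -> FAULT, evict 2, frames=[5,7,4] (faults so far: 6)
  step 6: ref 5 -> HIT, frames=[5,7,4] (faults so far: 6)
  step 7: ref 7 -> HIT, frames=[5,7,4] (faults so far: 6)
  step 8: ref 4 -> HIT, frames=[5,7,4] (faults so far: 6)
  step 9: ref 6 -> FAULT, evict 5, frames=[6,7,4] (faults so far: 7)
  step 10: ref 4 -> HIT, frames=[6,7,4] (faults so far: 7)
  step 11: ref 6 -> HIT, frames=[6,7,4] (faults so far: 7)
  Optimal total faults: 7

Answer: 9 9 7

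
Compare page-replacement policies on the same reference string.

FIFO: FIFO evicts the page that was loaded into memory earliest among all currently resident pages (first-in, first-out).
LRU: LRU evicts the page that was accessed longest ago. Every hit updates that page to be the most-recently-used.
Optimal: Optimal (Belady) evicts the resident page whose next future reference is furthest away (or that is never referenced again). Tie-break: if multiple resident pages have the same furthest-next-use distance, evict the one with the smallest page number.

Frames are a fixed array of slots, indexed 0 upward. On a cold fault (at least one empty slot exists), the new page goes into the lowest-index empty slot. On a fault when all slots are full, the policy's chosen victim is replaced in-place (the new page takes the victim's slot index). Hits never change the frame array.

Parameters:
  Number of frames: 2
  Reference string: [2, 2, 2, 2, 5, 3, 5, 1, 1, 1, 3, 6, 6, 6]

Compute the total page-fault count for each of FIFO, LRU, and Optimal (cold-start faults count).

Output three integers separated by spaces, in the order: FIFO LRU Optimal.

--- FIFO ---
  step 0: ref 2 -> FAULT, frames=[2,-] (faults so far: 1)
  step 1: ref 2 -> HIT, frames=[2,-] (faults so far: 1)
  step 2: ref 2 -> HIT, frames=[2,-] (faults so far: 1)
  step 3: ref 2 -> HIT, frames=[2,-] (faults so far: 1)
  step 4: ref 5 -> FAULT, frames=[2,5] (faults so far: 2)
  step 5: ref 3 -> FAULT, evict 2, frames=[3,5] (faults so far: 3)
  step 6: ref 5 -> HIT, frames=[3,5] (faults so far: 3)
  step 7: ref 1 -> FAULT, evict 5, frames=[3,1] (faults so far: 4)
  step 8: ref 1 -> HIT, frames=[3,1] (faults so far: 4)
  step 9: ref 1 -> HIT, frames=[3,1] (faults so far: 4)
  step 10: ref 3 -> HIT, frames=[3,1] (faults so far: 4)
  step 11: ref 6 -> FAULT, evict 3, frames=[6,1] (faults so far: 5)
  step 12: ref 6 -> HIT, frames=[6,1] (faults so far: 5)
  step 13: ref 6 -> HIT, frames=[6,1] (faults so far: 5)
  FIFO total faults: 5
--- LRU ---
  step 0: ref 2 -> FAULT, frames=[2,-] (faults so far: 1)
  step 1: ref 2 -> HIT, frames=[2,-] (faults so far: 1)
  step 2: ref 2 -> HIT, frames=[2,-] (faults so far: 1)
  step 3: ref 2 -> HIT, frames=[2,-] (faults so far: 1)
  step 4: ref 5 -> FAULT, frames=[2,5] (faults so far: 2)
  step 5: ref 3 -> FAULT, evict 2, frames=[3,5] (faults so far: 3)
  step 6: ref 5 -> HIT, frames=[3,5] (faults so far: 3)
  step 7: ref 1 -> FAULT, evict 3, frames=[1,5] (faults so far: 4)
  step 8: ref 1 -> HIT, frames=[1,5] (faults so far: 4)
  step 9: ref 1 -> HIT, frames=[1,5] (faults so far: 4)
  step 10: ref 3 -> FAULT, evict 5, frames=[1,3] (faults so far: 5)
  step 11: ref 6 -> FAULT, evict 1, frames=[6,3] (faults so far: 6)
  step 12: ref 6 -> HIT, frames=[6,3] (faults so far: 6)
  step 13: ref 6 -> HIT, frames=[6,3] (faults so far: 6)
  LRU total faults: 6
--- Optimal ---
  step 0: ref 2 -> FAULT, frames=[2,-] (faults so far: 1)
  step 1: ref 2 -> HIT, frames=[2,-] (faults so far: 1)
  step 2: ref 2 -> HIT, frames=[2,-] (faults so far: 1)
  step 3: ref 2 -> HIT, frames=[2,-] (faults so far: 1)
  step 4: ref 5 -> FAULT, frames=[2,5] (faults so far: 2)
  step 5: ref 3 -> FAULT, evict 2, frames=[3,5] (faults so far: 3)
  step 6: ref 5 -> HIT, frames=[3,5] (faults so far: 3)
  step 7: ref 1 -> FAULT, evict 5, frames=[3,1] (faults so far: 4)
  step 8: ref 1 -> HIT, frames=[3,1] (faults so far: 4)
  step 9: ref 1 -> HIT, frames=[3,1] (faults so far: 4)
  step 10: ref 3 -> HIT, frames=[3,1] (faults so far: 4)
  step 11: ref 6 -> FAULT, evict 1, frames=[3,6] (faults so far: 5)
  step 12: ref 6 -> HIT, frames=[3,6] (faults so far: 5)
  step 13: ref 6 -> HIT, frames=[3,6] (faults so far: 5)
  Optimal total faults: 5

Answer: 5 6 5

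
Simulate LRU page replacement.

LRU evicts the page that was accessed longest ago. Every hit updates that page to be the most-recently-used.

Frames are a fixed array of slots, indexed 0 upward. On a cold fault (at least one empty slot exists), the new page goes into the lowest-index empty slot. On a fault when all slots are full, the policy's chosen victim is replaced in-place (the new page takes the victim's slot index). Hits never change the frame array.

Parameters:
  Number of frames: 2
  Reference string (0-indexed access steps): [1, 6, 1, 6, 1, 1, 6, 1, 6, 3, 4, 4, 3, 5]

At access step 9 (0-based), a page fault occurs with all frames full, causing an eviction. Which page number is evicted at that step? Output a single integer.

Answer: 1

Derivation:
Step 0: ref 1 -> FAULT, frames=[1,-]
Step 1: ref 6 -> FAULT, frames=[1,6]
Step 2: ref 1 -> HIT, frames=[1,6]
Step 3: ref 6 -> HIT, frames=[1,6]
Step 4: ref 1 -> HIT, frames=[1,6]
Step 5: ref 1 -> HIT, frames=[1,6]
Step 6: ref 6 -> HIT, frames=[1,6]
Step 7: ref 1 -> HIT, frames=[1,6]
Step 8: ref 6 -> HIT, frames=[1,6]
Step 9: ref 3 -> FAULT, evict 1, frames=[3,6]
At step 9: evicted page 1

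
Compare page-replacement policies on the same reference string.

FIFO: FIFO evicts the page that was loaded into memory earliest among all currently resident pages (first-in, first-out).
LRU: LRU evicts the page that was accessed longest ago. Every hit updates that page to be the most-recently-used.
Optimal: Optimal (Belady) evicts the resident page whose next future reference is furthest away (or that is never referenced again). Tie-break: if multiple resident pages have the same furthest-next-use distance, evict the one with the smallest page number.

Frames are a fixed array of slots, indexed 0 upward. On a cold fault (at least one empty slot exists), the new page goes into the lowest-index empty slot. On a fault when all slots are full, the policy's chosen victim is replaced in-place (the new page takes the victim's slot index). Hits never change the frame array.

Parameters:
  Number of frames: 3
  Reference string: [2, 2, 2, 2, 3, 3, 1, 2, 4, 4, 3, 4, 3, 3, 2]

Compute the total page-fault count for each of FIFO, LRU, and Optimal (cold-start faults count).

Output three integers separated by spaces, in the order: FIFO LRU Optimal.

Answer: 5 5 4

Derivation:
--- FIFO ---
  step 0: ref 2 -> FAULT, frames=[2,-,-] (faults so far: 1)
  step 1: ref 2 -> HIT, frames=[2,-,-] (faults so far: 1)
  step 2: ref 2 -> HIT, frames=[2,-,-] (faults so far: 1)
  step 3: ref 2 -> HIT, frames=[2,-,-] (faults so far: 1)
  step 4: ref 3 -> FAULT, frames=[2,3,-] (faults so far: 2)
  step 5: ref 3 -> HIT, frames=[2,3,-] (faults so far: 2)
  step 6: ref 1 -> FAULT, frames=[2,3,1] (faults so far: 3)
  step 7: ref 2 -> HIT, frames=[2,3,1] (faults so far: 3)
  step 8: ref 4 -> FAULT, evict 2, frames=[4,3,1] (faults so far: 4)
  step 9: ref 4 -> HIT, frames=[4,3,1] (faults so far: 4)
  step 10: ref 3 -> HIT, frames=[4,3,1] (faults so far: 4)
  step 11: ref 4 -> HIT, frames=[4,3,1] (faults so far: 4)
  step 12: ref 3 -> HIT, frames=[4,3,1] (faults so far: 4)
  step 13: ref 3 -> HIT, frames=[4,3,1] (faults so far: 4)
  step 14: ref 2 -> FAULT, evict 3, frames=[4,2,1] (faults so far: 5)
  FIFO total faults: 5
--- LRU ---
  step 0: ref 2 -> FAULT, frames=[2,-,-] (faults so far: 1)
  step 1: ref 2 -> HIT, frames=[2,-,-] (faults so far: 1)
  step 2: ref 2 -> HIT, frames=[2,-,-] (faults so far: 1)
  step 3: ref 2 -> HIT, frames=[2,-,-] (faults so far: 1)
  step 4: ref 3 -> FAULT, frames=[2,3,-] (faults so far: 2)
  step 5: ref 3 -> HIT, frames=[2,3,-] (faults so far: 2)
  step 6: ref 1 -> FAULT, frames=[2,3,1] (faults so far: 3)
  step 7: ref 2 -> HIT, frames=[2,3,1] (faults so far: 3)
  step 8: ref 4 -> FAULT, evict 3, frames=[2,4,1] (faults so far: 4)
  step 9: ref 4 -> HIT, frames=[2,4,1] (faults so far: 4)
  step 10: ref 3 -> FAULT, evict 1, frames=[2,4,3] (faults so far: 5)
  step 11: ref 4 -> HIT, frames=[2,4,3] (faults so far: 5)
  step 12: ref 3 -> HIT, frames=[2,4,3] (faults so far: 5)
  step 13: ref 3 -> HIT, frames=[2,4,3] (faults so far: 5)
  step 14: ref 2 -> HIT, frames=[2,4,3] (faults so far: 5)
  LRU total faults: 5
--- Optimal ---
  step 0: ref 2 -> FAULT, frames=[2,-,-] (faults so far: 1)
  step 1: ref 2 -> HIT, frames=[2,-,-] (faults so far: 1)
  step 2: ref 2 -> HIT, frames=[2,-,-] (faults so far: 1)
  step 3: ref 2 -> HIT, frames=[2,-,-] (faults so far: 1)
  step 4: ref 3 -> FAULT, frames=[2,3,-] (faults so far: 2)
  step 5: ref 3 -> HIT, frames=[2,3,-] (faults so far: 2)
  step 6: ref 1 -> FAULT, frames=[2,3,1] (faults so far: 3)
  step 7: ref 2 -> HIT, frames=[2,3,1] (faults so far: 3)
  step 8: ref 4 -> FAULT, evict 1, frames=[2,3,4] (faults so far: 4)
  step 9: ref 4 -> HIT, frames=[2,3,4] (faults so far: 4)
  step 10: ref 3 -> HIT, frames=[2,3,4] (faults so far: 4)
  step 11: ref 4 -> HIT, frames=[2,3,4] (faults so far: 4)
  step 12: ref 3 -> HIT, frames=[2,3,4] (faults so far: 4)
  step 13: ref 3 -> HIT, frames=[2,3,4] (faults so far: 4)
  step 14: ref 2 -> HIT, frames=[2,3,4] (faults so far: 4)
  Optimal total faults: 4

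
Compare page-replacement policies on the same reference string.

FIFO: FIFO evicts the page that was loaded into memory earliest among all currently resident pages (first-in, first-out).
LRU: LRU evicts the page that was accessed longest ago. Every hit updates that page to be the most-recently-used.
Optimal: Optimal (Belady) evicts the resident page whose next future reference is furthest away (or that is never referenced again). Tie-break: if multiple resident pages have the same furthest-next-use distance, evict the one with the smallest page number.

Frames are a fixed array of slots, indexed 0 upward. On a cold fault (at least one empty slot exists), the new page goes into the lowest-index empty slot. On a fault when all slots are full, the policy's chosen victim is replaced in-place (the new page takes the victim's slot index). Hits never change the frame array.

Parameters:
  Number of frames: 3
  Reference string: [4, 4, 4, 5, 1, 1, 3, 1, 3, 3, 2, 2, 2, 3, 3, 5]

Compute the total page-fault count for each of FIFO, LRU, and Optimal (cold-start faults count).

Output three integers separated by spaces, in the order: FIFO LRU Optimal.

Answer: 6 6 5

Derivation:
--- FIFO ---
  step 0: ref 4 -> FAULT, frames=[4,-,-] (faults so far: 1)
  step 1: ref 4 -> HIT, frames=[4,-,-] (faults so far: 1)
  step 2: ref 4 -> HIT, frames=[4,-,-] (faults so far: 1)
  step 3: ref 5 -> FAULT, frames=[4,5,-] (faults so far: 2)
  step 4: ref 1 -> FAULT, frames=[4,5,1] (faults so far: 3)
  step 5: ref 1 -> HIT, frames=[4,5,1] (faults so far: 3)
  step 6: ref 3 -> FAULT, evict 4, frames=[3,5,1] (faults so far: 4)
  step 7: ref 1 -> HIT, frames=[3,5,1] (faults so far: 4)
  step 8: ref 3 -> HIT, frames=[3,5,1] (faults so far: 4)
  step 9: ref 3 -> HIT, frames=[3,5,1] (faults so far: 4)
  step 10: ref 2 -> FAULT, evict 5, frames=[3,2,1] (faults so far: 5)
  step 11: ref 2 -> HIT, frames=[3,2,1] (faults so far: 5)
  step 12: ref 2 -> HIT, frames=[3,2,1] (faults so far: 5)
  step 13: ref 3 -> HIT, frames=[3,2,1] (faults so far: 5)
  step 14: ref 3 -> HIT, frames=[3,2,1] (faults so far: 5)
  step 15: ref 5 -> FAULT, evict 1, frames=[3,2,5] (faults so far: 6)
  FIFO total faults: 6
--- LRU ---
  step 0: ref 4 -> FAULT, frames=[4,-,-] (faults so far: 1)
  step 1: ref 4 -> HIT, frames=[4,-,-] (faults so far: 1)
  step 2: ref 4 -> HIT, frames=[4,-,-] (faults so far: 1)
  step 3: ref 5 -> FAULT, frames=[4,5,-] (faults so far: 2)
  step 4: ref 1 -> FAULT, frames=[4,5,1] (faults so far: 3)
  step 5: ref 1 -> HIT, frames=[4,5,1] (faults so far: 3)
  step 6: ref 3 -> FAULT, evict 4, frames=[3,5,1] (faults so far: 4)
  step 7: ref 1 -> HIT, frames=[3,5,1] (faults so far: 4)
  step 8: ref 3 -> HIT, frames=[3,5,1] (faults so far: 4)
  step 9: ref 3 -> HIT, frames=[3,5,1] (faults so far: 4)
  step 10: ref 2 -> FAULT, evict 5, frames=[3,2,1] (faults so far: 5)
  step 11: ref 2 -> HIT, frames=[3,2,1] (faults so far: 5)
  step 12: ref 2 -> HIT, frames=[3,2,1] (faults so far: 5)
  step 13: ref 3 -> HIT, frames=[3,2,1] (faults so far: 5)
  step 14: ref 3 -> HIT, frames=[3,2,1] (faults so far: 5)
  step 15: ref 5 -> FAULT, evict 1, frames=[3,2,5] (faults so far: 6)
  LRU total faults: 6
--- Optimal ---
  step 0: ref 4 -> FAULT, frames=[4,-,-] (faults so far: 1)
  step 1: ref 4 -> HIT, frames=[4,-,-] (faults so far: 1)
  step 2: ref 4 -> HIT, frames=[4,-,-] (faults so far: 1)
  step 3: ref 5 -> FAULT, frames=[4,5,-] (faults so far: 2)
  step 4: ref 1 -> FAULT, frames=[4,5,1] (faults so far: 3)
  step 5: ref 1 -> HIT, frames=[4,5,1] (faults so far: 3)
  step 6: ref 3 -> FAULT, evict 4, frames=[3,5,1] (faults so far: 4)
  step 7: ref 1 -> HIT, frames=[3,5,1] (faults so far: 4)
  step 8: ref 3 -> HIT, frames=[3,5,1] (faults so far: 4)
  step 9: ref 3 -> HIT, frames=[3,5,1] (faults so far: 4)
  step 10: ref 2 -> FAULT, evict 1, frames=[3,5,2] (faults so far: 5)
  step 11: ref 2 -> HIT, frames=[3,5,2] (faults so far: 5)
  step 12: ref 2 -> HIT, frames=[3,5,2] (faults so far: 5)
  step 13: ref 3 -> HIT, frames=[3,5,2] (faults so far: 5)
  step 14: ref 3 -> HIT, frames=[3,5,2] (faults so far: 5)
  step 15: ref 5 -> HIT, frames=[3,5,2] (faults so far: 5)
  Optimal total faults: 5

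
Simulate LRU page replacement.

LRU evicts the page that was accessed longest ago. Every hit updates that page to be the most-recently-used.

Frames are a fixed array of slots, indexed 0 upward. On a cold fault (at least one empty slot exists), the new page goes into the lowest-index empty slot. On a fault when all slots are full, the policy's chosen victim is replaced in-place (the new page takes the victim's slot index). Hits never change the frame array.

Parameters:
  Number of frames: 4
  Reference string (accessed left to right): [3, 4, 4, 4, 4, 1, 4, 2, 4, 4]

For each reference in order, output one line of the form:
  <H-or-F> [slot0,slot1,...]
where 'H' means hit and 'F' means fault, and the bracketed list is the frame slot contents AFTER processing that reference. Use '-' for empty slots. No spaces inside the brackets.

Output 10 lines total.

F [3,-,-,-]
F [3,4,-,-]
H [3,4,-,-]
H [3,4,-,-]
H [3,4,-,-]
F [3,4,1,-]
H [3,4,1,-]
F [3,4,1,2]
H [3,4,1,2]
H [3,4,1,2]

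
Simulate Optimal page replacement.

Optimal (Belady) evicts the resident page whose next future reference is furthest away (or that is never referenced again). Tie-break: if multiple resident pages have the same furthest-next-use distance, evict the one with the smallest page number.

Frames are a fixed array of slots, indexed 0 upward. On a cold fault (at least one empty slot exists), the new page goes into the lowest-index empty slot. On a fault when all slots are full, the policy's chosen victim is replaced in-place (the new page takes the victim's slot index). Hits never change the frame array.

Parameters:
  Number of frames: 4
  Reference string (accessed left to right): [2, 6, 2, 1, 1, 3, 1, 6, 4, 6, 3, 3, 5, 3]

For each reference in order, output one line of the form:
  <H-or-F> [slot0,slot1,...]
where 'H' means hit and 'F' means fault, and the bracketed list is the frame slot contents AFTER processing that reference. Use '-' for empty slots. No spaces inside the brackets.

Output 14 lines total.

F [2,-,-,-]
F [2,6,-,-]
H [2,6,-,-]
F [2,6,1,-]
H [2,6,1,-]
F [2,6,1,3]
H [2,6,1,3]
H [2,6,1,3]
F [2,6,4,3]
H [2,6,4,3]
H [2,6,4,3]
H [2,6,4,3]
F [5,6,4,3]
H [5,6,4,3]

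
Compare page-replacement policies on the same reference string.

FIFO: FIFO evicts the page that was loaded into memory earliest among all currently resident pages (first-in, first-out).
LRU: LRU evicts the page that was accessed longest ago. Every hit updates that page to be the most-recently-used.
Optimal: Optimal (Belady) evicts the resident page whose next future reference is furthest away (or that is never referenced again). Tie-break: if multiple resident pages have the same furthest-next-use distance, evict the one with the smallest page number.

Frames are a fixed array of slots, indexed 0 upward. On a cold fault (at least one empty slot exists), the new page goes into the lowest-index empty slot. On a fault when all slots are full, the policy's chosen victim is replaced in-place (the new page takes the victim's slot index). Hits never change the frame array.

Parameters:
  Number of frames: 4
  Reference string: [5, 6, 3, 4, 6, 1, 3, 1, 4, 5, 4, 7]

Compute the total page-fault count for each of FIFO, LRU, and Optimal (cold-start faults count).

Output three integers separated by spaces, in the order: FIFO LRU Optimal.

--- FIFO ---
  step 0: ref 5 -> FAULT, frames=[5,-,-,-] (faults so far: 1)
  step 1: ref 6 -> FAULT, frames=[5,6,-,-] (faults so far: 2)
  step 2: ref 3 -> FAULT, frames=[5,6,3,-] (faults so far: 3)
  step 3: ref 4 -> FAULT, frames=[5,6,3,4] (faults so far: 4)
  step 4: ref 6 -> HIT, frames=[5,6,3,4] (faults so far: 4)
  step 5: ref 1 -> FAULT, evict 5, frames=[1,6,3,4] (faults so far: 5)
  step 6: ref 3 -> HIT, frames=[1,6,3,4] (faults so far: 5)
  step 7: ref 1 -> HIT, frames=[1,6,3,4] (faults so far: 5)
  step 8: ref 4 -> HIT, frames=[1,6,3,4] (faults so far: 5)
  step 9: ref 5 -> FAULT, evict 6, frames=[1,5,3,4] (faults so far: 6)
  step 10: ref 4 -> HIT, frames=[1,5,3,4] (faults so far: 6)
  step 11: ref 7 -> FAULT, evict 3, frames=[1,5,7,4] (faults so far: 7)
  FIFO total faults: 7
--- LRU ---
  step 0: ref 5 -> FAULT, frames=[5,-,-,-] (faults so far: 1)
  step 1: ref 6 -> FAULT, frames=[5,6,-,-] (faults so far: 2)
  step 2: ref 3 -> FAULT, frames=[5,6,3,-] (faults so far: 3)
  step 3: ref 4 -> FAULT, frames=[5,6,3,4] (faults so far: 4)
  step 4: ref 6 -> HIT, frames=[5,6,3,4] (faults so far: 4)
  step 5: ref 1 -> FAULT, evict 5, frames=[1,6,3,4] (faults so far: 5)
  step 6: ref 3 -> HIT, frames=[1,6,3,4] (faults so far: 5)
  step 7: ref 1 -> HIT, frames=[1,6,3,4] (faults so far: 5)
  step 8: ref 4 -> HIT, frames=[1,6,3,4] (faults so far: 5)
  step 9: ref 5 -> FAULT, evict 6, frames=[1,5,3,4] (faults so far: 6)
  step 10: ref 4 -> HIT, frames=[1,5,3,4] (faults so far: 6)
  step 11: ref 7 -> FAULT, evict 3, frames=[1,5,7,4] (faults so far: 7)
  LRU total faults: 7
--- Optimal ---
  step 0: ref 5 -> FAULT, frames=[5,-,-,-] (faults so far: 1)
  step 1: ref 6 -> FAULT, frames=[5,6,-,-] (faults so far: 2)
  step 2: ref 3 -> FAULT, frames=[5,6,3,-] (faults so far: 3)
  step 3: ref 4 -> FAULT, frames=[5,6,3,4] (faults so far: 4)
  step 4: ref 6 -> HIT, frames=[5,6,3,4] (faults so far: 4)
  step 5: ref 1 -> FAULT, evict 6, frames=[5,1,3,4] (faults so far: 5)
  step 6: ref 3 -> HIT, frames=[5,1,3,4] (faults so far: 5)
  step 7: ref 1 -> HIT, frames=[5,1,3,4] (faults so far: 5)
  step 8: ref 4 -> HIT, frames=[5,1,3,4] (faults so far: 5)
  step 9: ref 5 -> HIT, frames=[5,1,3,4] (faults so far: 5)
  step 10: ref 4 -> HIT, frames=[5,1,3,4] (faults so far: 5)
  step 11: ref 7 -> FAULT, evict 1, frames=[5,7,3,4] (faults so far: 6)
  Optimal total faults: 6

Answer: 7 7 6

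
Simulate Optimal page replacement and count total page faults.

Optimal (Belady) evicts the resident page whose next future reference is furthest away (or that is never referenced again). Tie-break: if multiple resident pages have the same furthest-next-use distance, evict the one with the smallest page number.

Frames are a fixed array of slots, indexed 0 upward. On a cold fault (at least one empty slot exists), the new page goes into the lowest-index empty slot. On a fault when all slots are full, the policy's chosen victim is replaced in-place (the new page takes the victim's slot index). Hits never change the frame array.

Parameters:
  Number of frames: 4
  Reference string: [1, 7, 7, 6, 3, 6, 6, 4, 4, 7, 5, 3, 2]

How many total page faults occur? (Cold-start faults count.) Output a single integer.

Answer: 7

Derivation:
Step 0: ref 1 → FAULT, frames=[1,-,-,-]
Step 1: ref 7 → FAULT, frames=[1,7,-,-]
Step 2: ref 7 → HIT, frames=[1,7,-,-]
Step 3: ref 6 → FAULT, frames=[1,7,6,-]
Step 4: ref 3 → FAULT, frames=[1,7,6,3]
Step 5: ref 6 → HIT, frames=[1,7,6,3]
Step 6: ref 6 → HIT, frames=[1,7,6,3]
Step 7: ref 4 → FAULT (evict 1), frames=[4,7,6,3]
Step 8: ref 4 → HIT, frames=[4,7,6,3]
Step 9: ref 7 → HIT, frames=[4,7,6,3]
Step 10: ref 5 → FAULT (evict 4), frames=[5,7,6,3]
Step 11: ref 3 → HIT, frames=[5,7,6,3]
Step 12: ref 2 → FAULT (evict 3), frames=[5,7,6,2]
Total faults: 7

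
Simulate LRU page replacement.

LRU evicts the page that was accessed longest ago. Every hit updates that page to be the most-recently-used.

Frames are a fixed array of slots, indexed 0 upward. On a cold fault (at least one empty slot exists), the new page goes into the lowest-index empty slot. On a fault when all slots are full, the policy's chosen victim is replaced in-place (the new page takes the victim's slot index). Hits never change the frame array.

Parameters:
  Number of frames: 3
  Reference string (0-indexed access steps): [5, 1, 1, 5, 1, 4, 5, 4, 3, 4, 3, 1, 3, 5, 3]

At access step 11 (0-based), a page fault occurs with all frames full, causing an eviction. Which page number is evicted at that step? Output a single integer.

Step 0: ref 5 -> FAULT, frames=[5,-,-]
Step 1: ref 1 -> FAULT, frames=[5,1,-]
Step 2: ref 1 -> HIT, frames=[5,1,-]
Step 3: ref 5 -> HIT, frames=[5,1,-]
Step 4: ref 1 -> HIT, frames=[5,1,-]
Step 5: ref 4 -> FAULT, frames=[5,1,4]
Step 6: ref 5 -> HIT, frames=[5,1,4]
Step 7: ref 4 -> HIT, frames=[5,1,4]
Step 8: ref 3 -> FAULT, evict 1, frames=[5,3,4]
Step 9: ref 4 -> HIT, frames=[5,3,4]
Step 10: ref 3 -> HIT, frames=[5,3,4]
Step 11: ref 1 -> FAULT, evict 5, frames=[1,3,4]
At step 11: evicted page 5

Answer: 5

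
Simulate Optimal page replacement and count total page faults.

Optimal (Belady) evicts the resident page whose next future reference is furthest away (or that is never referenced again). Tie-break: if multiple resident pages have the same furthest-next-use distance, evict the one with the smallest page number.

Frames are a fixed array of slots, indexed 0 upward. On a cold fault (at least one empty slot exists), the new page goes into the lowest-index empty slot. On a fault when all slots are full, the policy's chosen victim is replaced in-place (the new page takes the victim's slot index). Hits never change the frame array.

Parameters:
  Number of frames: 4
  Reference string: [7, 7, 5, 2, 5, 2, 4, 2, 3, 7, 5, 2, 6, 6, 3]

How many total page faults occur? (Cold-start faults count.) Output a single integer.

Step 0: ref 7 → FAULT, frames=[7,-,-,-]
Step 1: ref 7 → HIT, frames=[7,-,-,-]
Step 2: ref 5 → FAULT, frames=[7,5,-,-]
Step 3: ref 2 → FAULT, frames=[7,5,2,-]
Step 4: ref 5 → HIT, frames=[7,5,2,-]
Step 5: ref 2 → HIT, frames=[7,5,2,-]
Step 6: ref 4 → FAULT, frames=[7,5,2,4]
Step 7: ref 2 → HIT, frames=[7,5,2,4]
Step 8: ref 3 → FAULT (evict 4), frames=[7,5,2,3]
Step 9: ref 7 → HIT, frames=[7,5,2,3]
Step 10: ref 5 → HIT, frames=[7,5,2,3]
Step 11: ref 2 → HIT, frames=[7,5,2,3]
Step 12: ref 6 → FAULT (evict 2), frames=[7,5,6,3]
Step 13: ref 6 → HIT, frames=[7,5,6,3]
Step 14: ref 3 → HIT, frames=[7,5,6,3]
Total faults: 6

Answer: 6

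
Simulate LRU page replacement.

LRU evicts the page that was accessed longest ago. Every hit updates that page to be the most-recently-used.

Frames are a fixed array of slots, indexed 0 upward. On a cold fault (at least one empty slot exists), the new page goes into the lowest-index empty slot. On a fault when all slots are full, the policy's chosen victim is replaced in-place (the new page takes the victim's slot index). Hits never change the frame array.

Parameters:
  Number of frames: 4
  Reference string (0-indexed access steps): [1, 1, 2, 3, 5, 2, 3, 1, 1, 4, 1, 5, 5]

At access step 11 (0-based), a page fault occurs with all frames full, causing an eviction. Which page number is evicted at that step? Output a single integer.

Step 0: ref 1 -> FAULT, frames=[1,-,-,-]
Step 1: ref 1 -> HIT, frames=[1,-,-,-]
Step 2: ref 2 -> FAULT, frames=[1,2,-,-]
Step 3: ref 3 -> FAULT, frames=[1,2,3,-]
Step 4: ref 5 -> FAULT, frames=[1,2,3,5]
Step 5: ref 2 -> HIT, frames=[1,2,3,5]
Step 6: ref 3 -> HIT, frames=[1,2,3,5]
Step 7: ref 1 -> HIT, frames=[1,2,3,5]
Step 8: ref 1 -> HIT, frames=[1,2,3,5]
Step 9: ref 4 -> FAULT, evict 5, frames=[1,2,3,4]
Step 10: ref 1 -> HIT, frames=[1,2,3,4]
Step 11: ref 5 -> FAULT, evict 2, frames=[1,5,3,4]
At step 11: evicted page 2

Answer: 2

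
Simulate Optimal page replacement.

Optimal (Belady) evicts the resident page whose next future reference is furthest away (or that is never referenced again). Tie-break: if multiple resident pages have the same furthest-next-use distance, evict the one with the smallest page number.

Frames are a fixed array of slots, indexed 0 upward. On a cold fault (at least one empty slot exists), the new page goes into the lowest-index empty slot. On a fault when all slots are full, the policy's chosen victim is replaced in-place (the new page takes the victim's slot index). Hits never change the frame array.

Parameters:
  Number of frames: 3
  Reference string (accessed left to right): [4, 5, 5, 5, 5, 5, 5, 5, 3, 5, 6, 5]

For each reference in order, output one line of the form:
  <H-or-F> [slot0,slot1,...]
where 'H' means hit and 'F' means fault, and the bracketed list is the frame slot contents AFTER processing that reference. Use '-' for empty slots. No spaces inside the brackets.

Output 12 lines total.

F [4,-,-]
F [4,5,-]
H [4,5,-]
H [4,5,-]
H [4,5,-]
H [4,5,-]
H [4,5,-]
H [4,5,-]
F [4,5,3]
H [4,5,3]
F [4,5,6]
H [4,5,6]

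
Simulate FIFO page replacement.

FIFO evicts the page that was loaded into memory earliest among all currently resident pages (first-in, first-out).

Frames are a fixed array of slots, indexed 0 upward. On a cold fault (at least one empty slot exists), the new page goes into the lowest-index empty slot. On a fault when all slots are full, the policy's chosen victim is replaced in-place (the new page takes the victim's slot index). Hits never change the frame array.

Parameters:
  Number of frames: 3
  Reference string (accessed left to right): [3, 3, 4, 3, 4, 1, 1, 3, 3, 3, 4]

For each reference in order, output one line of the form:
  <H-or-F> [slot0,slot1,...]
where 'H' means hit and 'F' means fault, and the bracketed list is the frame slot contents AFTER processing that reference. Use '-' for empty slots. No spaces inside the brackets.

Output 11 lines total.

F [3,-,-]
H [3,-,-]
F [3,4,-]
H [3,4,-]
H [3,4,-]
F [3,4,1]
H [3,4,1]
H [3,4,1]
H [3,4,1]
H [3,4,1]
H [3,4,1]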